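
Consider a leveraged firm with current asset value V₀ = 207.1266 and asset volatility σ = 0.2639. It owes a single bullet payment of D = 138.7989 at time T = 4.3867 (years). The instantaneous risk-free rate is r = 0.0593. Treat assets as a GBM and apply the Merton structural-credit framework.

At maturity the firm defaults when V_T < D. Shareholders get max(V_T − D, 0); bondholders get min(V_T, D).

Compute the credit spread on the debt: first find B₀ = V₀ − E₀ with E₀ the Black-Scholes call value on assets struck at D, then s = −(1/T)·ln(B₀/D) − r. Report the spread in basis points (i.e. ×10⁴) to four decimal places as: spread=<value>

spread=98.9866

d₁ = [ln(V₀/D) + (r + σ²/2)T] / (σ√T)
   = [ln(207.1266/138.7989) + (0.0593 + 0.5·0.2639²)·4.3867] / (0.2639·√4.3867)
   = [0.400304 + 0.412883] / 0.552724 = 1.471236
d₂ = d₁ − σ√T = 1.471236 − 0.552724 = 0.918512
N(d₁) = 0.929386,  N(d₂) = 0.820824,  e^(−rT) = 0.770950
E₀ = V₀·N(d₁) − D·e^(−rT)·N(d₂)
   = 207.1266·0.929386 − 138.7989·0.770950·0.820824 = 104.666613
B₀ = V₀ − E₀ = 207.1266 − 104.666613 = 102.459987
spread = −(1/T)·ln(B₀/D) − r = −(1/4.3867)·ln(102.459987/138.7989) − 0.0593 = 0.00989866
in basis points: 0.00989866 × 10⁴ = 98.9866 bp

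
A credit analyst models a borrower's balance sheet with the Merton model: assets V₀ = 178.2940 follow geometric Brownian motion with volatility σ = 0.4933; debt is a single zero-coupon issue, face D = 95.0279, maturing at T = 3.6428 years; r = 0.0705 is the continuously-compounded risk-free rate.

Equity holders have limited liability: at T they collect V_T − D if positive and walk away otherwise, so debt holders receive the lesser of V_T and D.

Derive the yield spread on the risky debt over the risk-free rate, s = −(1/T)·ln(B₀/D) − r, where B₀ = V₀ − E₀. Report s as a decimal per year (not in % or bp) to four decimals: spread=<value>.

d₁ = [ln(V₀/D) + (r + σ²/2)T] / (σ√T)
   = [ln(178.2940/95.0279) + (0.0705 + 0.5·0.4933²)·3.6428] / (0.4933·√3.6428)
   = [0.629263 + 0.700046] / 0.941518 = 1.411878
d₂ = d₁ − σ√T = 1.411878 − 0.941518 = 0.470360
N(d₁) = 0.921007,  N(d₂) = 0.680951,  e^(−rT) = 0.773509
E₀ = V₀·N(d₁) − D·e^(−rT)·N(d₂)
   = 178.2940·0.921007 − 95.0279·0.773509·0.680951 = 114.156747
B₀ = V₀ − E₀ = 178.2940 − 114.156747 = 64.137253
spread = −(1/T)·ln(B₀/D) − r = −(1/3.6428)·ln(64.137253/95.0279) − 0.0705 = 0.03742389

spread=0.0374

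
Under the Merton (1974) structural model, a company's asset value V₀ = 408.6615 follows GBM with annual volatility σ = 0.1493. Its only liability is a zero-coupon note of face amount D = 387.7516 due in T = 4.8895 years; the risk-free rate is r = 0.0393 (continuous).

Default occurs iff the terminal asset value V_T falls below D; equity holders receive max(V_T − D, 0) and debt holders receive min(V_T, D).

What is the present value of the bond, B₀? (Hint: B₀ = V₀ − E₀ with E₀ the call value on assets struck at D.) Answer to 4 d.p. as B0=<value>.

d₁ = [ln(V₀/D) + (r + σ²/2)T] / (σ√T)
   = [ln(408.6615/387.7516) + (0.0393 + 0.5·0.1493²)·4.8895] / (0.1493·√4.8895)
   = [0.052522 + 0.246652] / 0.330135 = 0.906217
d₂ = d₁ − σ√T = 0.906217 − 0.330135 = 0.576082
N(d₁) = 0.817590,  N(d₂) = 0.717720,  e^(−rT) = 0.825177
E₀ = V₀·N(d₁) − D·e^(−rT)·N(d₂)
   = 408.6615·0.817590 − 387.7516·0.825177·0.717720 = 104.472997
B₀ = V₀ − E₀ = 408.6615 − 104.472997 = 304.188503

B0=304.1885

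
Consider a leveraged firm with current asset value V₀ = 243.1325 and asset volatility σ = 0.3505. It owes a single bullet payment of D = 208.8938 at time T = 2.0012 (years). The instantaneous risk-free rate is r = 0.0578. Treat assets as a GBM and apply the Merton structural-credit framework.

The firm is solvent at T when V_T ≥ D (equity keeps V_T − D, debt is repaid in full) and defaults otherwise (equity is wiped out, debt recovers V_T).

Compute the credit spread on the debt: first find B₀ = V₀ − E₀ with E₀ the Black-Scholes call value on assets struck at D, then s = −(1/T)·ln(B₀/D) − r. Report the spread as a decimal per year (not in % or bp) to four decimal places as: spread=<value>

d₁ = [ln(V₀/D) + (r + σ²/2)T] / (σ√T)
   = [ln(243.1325/208.8938) + (0.0578 + 0.5·0.3505²)·2.0012] / (0.3505·√2.0012)
   = [0.151781 + 0.238593] / 0.495831 = 0.787313
d₂ = d₁ − σ√T = 0.787313 − 0.495831 = 0.291483
N(d₁) = 0.784451,  N(d₂) = 0.614659,  e^(−rT) = 0.890770
E₀ = V₀·N(d₁) − D·e^(−rT)·N(d₂)
   = 243.1325·0.784451 − 208.8938·0.890770·0.614659 = 76.352033
B₀ = V₀ − E₀ = 243.1325 − 76.352033 = 166.780467
spread = −(1/T)·ln(B₀/D) − r = −(1/2.0012)·ln(166.780467/208.8938) − 0.0578 = 0.05470630

spread=0.0547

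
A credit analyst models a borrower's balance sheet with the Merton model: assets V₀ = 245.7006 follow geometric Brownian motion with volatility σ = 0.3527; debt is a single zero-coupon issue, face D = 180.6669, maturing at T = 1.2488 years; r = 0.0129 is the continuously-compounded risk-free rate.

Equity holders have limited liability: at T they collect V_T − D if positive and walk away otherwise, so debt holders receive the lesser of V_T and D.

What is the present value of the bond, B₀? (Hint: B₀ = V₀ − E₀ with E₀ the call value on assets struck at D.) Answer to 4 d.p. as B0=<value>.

d₁ = [ln(V₀/D) + (r + σ²/2)T] / (σ√T)
   = [ln(245.7006/180.6669) + (0.0129 + 0.5·0.3527²)·1.2488] / (0.3527·√1.2488)
   = [0.307459 + 0.093783] / 0.394141 = 1.018015
d₂ = d₁ − σ√T = 1.018015 − 0.394141 = 0.623874
N(d₁) = 0.845665,  N(d₂) = 0.733645,  e^(−rT) = 0.984020
E₀ = V₀·N(d₁) − D·e^(−rT)·N(d₂)
   = 245.7006·0.845665 − 180.6669·0.984020·0.733645 = 77.353109
B₀ = V₀ − E₀ = 245.7006 − 77.353109 = 168.347491

B0=168.3475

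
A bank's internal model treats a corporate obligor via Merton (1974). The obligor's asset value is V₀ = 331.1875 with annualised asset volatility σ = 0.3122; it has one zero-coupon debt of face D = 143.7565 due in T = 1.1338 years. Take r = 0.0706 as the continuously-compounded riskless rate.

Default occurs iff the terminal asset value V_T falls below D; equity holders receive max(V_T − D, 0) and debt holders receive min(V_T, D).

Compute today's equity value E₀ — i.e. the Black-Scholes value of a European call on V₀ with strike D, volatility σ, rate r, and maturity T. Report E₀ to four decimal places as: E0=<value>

E0=198.5513

d₁ = [ln(V₀/D) + (r + σ²/2)T] / (σ√T)
   = [ln(331.1875/143.7565) + (0.0706 + 0.5·0.3122²)·1.1338] / (0.3122·√1.1338)
   = [0.834564 + 0.135301] / 0.332431 = 2.917496
d₂ = d₁ − σ√T = 2.917496 − 0.332431 = 2.585065
N(d₁) = 0.998236,  N(d₂) = 0.995132,  e^(−rT) = 0.923074
E₀ = V₀·N(d₁) − D·e^(−rT)·N(d₂)
   = 331.1875·0.998236 − 143.7565·0.923074·0.995132 = 198.551339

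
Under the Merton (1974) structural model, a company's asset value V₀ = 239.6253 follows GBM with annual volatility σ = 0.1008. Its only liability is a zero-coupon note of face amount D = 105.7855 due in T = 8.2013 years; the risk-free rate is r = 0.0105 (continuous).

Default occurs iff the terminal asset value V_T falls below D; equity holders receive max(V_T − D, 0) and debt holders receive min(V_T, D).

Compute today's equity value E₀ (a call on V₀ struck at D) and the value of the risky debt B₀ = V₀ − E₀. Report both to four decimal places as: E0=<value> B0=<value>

d₁ = [ln(V₀/D) + (r + σ²/2)T] / (σ√T)
   = [ln(239.6253/105.7855) + (0.0105 + 0.5·0.1008²)·8.2013] / (0.1008·√8.2013)
   = [0.817663 + 0.127779] / 0.288670 = 3.275163
d₂ = d₁ − σ√T = 3.275163 − 0.288670 = 2.986493
N(d₁) = 0.999472,  N(d₂) = 0.998589,  e^(−rT) = 0.917490
E₀ = V₀·N(d₁) − D·e^(−rT)·N(d₂)
   = 239.6253·0.999472 − 105.7855·0.917490·0.998589 = 142.578590
B₀ = V₀ − E₀ = 239.6253 − 142.578590 = 97.046710

E0=142.5786 B0=97.0467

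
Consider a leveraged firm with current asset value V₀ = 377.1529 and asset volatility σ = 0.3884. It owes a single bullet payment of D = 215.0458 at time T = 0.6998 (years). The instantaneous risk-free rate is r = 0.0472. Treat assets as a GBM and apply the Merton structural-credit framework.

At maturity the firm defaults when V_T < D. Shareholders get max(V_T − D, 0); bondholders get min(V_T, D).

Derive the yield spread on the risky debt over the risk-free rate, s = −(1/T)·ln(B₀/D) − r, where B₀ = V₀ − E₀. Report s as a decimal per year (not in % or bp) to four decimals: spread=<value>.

d₁ = [ln(V₀/D) + (r + σ²/2)T] / (σ√T)
   = [ln(377.1529/215.0458) + (0.0472 + 0.5·0.3884²)·0.6998] / (0.3884·√0.6998)
   = [0.561800 + 0.085815] / 0.324912 = 1.993197
d₂ = d₁ − σ√T = 1.993197 − 0.324912 = 1.668284
N(d₁) = 0.976880,  N(d₂) = 0.952370,  e^(−rT) = 0.967509
E₀ = V₀·N(d₁) − D·e^(−rT)·N(d₂)
   = 377.1529·0.976880 − 215.0458·0.967509·0.952370 = 170.284160
B₀ = V₀ − E₀ = 377.1529 − 170.284160 = 206.868740
spread = −(1/T)·ln(B₀/D) − r = −(1/0.6998)·ln(206.868740/215.0458) − 0.0472 = 0.00819661

spread=0.0082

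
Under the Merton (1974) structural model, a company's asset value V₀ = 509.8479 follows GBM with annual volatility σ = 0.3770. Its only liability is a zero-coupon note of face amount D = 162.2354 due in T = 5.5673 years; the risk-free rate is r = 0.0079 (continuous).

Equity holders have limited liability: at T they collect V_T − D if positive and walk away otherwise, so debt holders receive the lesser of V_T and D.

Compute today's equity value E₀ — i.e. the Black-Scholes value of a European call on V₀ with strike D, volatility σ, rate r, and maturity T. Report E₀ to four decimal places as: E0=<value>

E0=364.4265

d₁ = [ln(V₀/D) + (r + σ²/2)T] / (σ√T)
   = [ln(509.8479/162.2354) + (0.0079 + 0.5·0.3770²)·5.5673] / (0.3770·√5.5673)
   = [1.145064 + 0.439619] / 0.889536 = 1.781471
d₂ = d₁ − σ√T = 1.781471 − 0.889536 = 0.891935
N(d₁) = 0.962582,  N(d₂) = 0.813786,  e^(−rT) = 0.956971
E₀ = V₀·N(d₁) − D·e^(−rT)·N(d₂)
   = 509.8479·0.962582 − 162.2354·0.956971·0.813786 = 364.426459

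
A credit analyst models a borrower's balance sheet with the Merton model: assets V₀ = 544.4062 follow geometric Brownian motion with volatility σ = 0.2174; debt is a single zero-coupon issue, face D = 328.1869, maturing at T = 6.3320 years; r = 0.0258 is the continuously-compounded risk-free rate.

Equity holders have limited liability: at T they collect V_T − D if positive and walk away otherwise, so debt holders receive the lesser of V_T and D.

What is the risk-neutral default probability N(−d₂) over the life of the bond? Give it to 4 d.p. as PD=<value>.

PD=0.1710

d₁ = [ln(V₀/D) + (r + σ²/2)T] / (σ√T)
   = [ln(544.4062/328.1869) + (0.0258 + 0.5·0.2174²)·6.3320] / (0.2174·√6.3320)
   = [0.506112 + 0.312999] / 0.547054 = 1.497315
d₂ = d₁ − σ√T = 1.497315 − 0.547054 = 0.950261
risk-neutral PD = N(−d₂) = N(-0.950261) = 0.170990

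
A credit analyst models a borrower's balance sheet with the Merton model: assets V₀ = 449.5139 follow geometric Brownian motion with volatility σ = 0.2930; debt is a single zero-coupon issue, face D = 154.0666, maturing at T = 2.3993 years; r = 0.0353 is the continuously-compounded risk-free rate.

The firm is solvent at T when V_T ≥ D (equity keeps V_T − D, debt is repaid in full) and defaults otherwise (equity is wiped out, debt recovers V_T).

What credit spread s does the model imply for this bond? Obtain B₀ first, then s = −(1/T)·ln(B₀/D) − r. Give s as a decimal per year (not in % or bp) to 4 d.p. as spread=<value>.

d₁ = [ln(V₀/D) + (r + σ²/2)T] / (σ√T)
   = [ln(449.5139/154.0666) + (0.0353 + 0.5·0.2930²)·2.3993] / (0.2930·√2.3993)
   = [1.070782 + 0.187684] / 0.453847 = 2.772883
d₂ = d₁ − σ√T = 2.772883 − 0.453847 = 2.319035
N(d₁) = 0.997222,  N(d₂) = 0.989803,  e^(−rT) = 0.918792
E₀ = V₀·N(d₁) − D·e^(−rT)·N(d₂)
   = 449.5139·0.997222 − 154.0666·0.918792·0.989803 = 308.153287
B₀ = V₀ − E₀ = 449.5139 − 308.153287 = 141.360613
spread = −(1/T)·ln(B₀/D) − r = −(1/2.3993)·ln(141.360613/154.0666) − 0.0353 = 0.00057330

spread=0.0006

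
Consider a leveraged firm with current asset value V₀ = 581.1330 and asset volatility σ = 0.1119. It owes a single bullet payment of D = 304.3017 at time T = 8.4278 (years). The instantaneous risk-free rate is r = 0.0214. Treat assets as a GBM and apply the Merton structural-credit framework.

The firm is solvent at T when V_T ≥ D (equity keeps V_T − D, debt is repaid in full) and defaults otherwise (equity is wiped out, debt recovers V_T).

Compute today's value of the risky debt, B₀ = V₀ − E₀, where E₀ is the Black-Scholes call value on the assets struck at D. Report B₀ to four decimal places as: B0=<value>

B0=253.8701

d₁ = [ln(V₀/D) + (r + σ²/2)T] / (σ√T)
   = [ln(581.1330/304.3017) + (0.0214 + 0.5·0.1119²)·8.4278] / (0.1119·√8.4278)
   = [0.646960 + 0.233120] / 0.324853 = 2.709161
d₂ = d₁ − σ√T = 2.709161 − 0.324853 = 2.384308
N(d₁) = 0.996627,  N(d₂) = 0.991444,  e^(−rT) = 0.834974
E₀ = V₀·N(d₁) − D·e^(−rT)·N(d₂)
   = 581.1330·0.996627 − 304.3017·0.834974·0.991444 = 327.262926
B₀ = V₀ − E₀ = 581.1330 − 327.262926 = 253.870074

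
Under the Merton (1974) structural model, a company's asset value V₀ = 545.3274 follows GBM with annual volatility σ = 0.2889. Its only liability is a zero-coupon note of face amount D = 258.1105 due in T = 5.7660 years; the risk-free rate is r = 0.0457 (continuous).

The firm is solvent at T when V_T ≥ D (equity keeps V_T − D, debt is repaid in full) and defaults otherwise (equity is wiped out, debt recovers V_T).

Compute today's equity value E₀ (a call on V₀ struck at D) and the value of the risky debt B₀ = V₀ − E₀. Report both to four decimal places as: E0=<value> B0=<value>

d₁ = [ln(V₀/D) + (r + σ²/2)T] / (σ√T)
   = [ln(545.3274/258.1105) + (0.0457 + 0.5·0.2889²)·5.7660] / (0.2889·√5.7660)
   = [0.747999 + 0.504131] / 0.693721 = 1.804946
d₂ = d₁ − σ√T = 1.804946 − 0.693721 = 1.111225
N(d₁) = 0.964458,  N(d₂) = 0.866764,  e^(−rT) = 0.768353
E₀ = V₀·N(d₁) − D·e^(−rT)·N(d₂)
   = 545.3274·0.964458 − 258.1105·0.768353·0.866764 = 354.048978
B₀ = V₀ − E₀ = 545.3274 − 354.048978 = 191.278422

E0=354.0490 B0=191.2784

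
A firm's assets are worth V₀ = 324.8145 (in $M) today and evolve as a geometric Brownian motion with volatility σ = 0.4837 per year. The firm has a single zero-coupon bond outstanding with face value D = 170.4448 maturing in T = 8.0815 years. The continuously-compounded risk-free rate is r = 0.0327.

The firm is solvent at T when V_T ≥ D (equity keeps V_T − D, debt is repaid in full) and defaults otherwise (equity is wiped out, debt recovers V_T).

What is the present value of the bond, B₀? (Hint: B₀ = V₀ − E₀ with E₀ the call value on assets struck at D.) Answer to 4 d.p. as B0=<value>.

B0=92.8716

d₁ = [ln(V₀/D) + (r + σ²/2)T] / (σ√T)
   = [ln(324.8145/170.4448) + (0.0327 + 0.5·0.4837²)·8.0815] / (0.4837·√8.0815)
   = [0.644843 + 1.209662] / 1.375061 = 1.348670
d₂ = d₁ − σ√T = 1.348670 − 1.375061 = -0.026391
N(d₁) = 0.911279,  N(d₂) = 0.489473,  e^(−rT) = 0.767770
E₀ = V₀·N(d₁) − D·e^(−rT)·N(d₂)
   = 324.8145·0.911279 − 170.4448·0.767770·0.489473 = 231.942911
B₀ = V₀ − E₀ = 324.8145 − 231.942911 = 92.871589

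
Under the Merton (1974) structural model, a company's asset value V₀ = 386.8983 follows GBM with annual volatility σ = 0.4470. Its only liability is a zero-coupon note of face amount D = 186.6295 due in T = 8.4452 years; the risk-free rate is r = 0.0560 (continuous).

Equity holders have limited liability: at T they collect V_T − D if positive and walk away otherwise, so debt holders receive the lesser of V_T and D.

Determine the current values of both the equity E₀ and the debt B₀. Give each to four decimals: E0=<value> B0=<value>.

E0=293.8062 B0=93.0921

d₁ = [ln(V₀/D) + (r + σ²/2)T] / (σ√T)
   = [ln(386.8983/186.6295) + (0.0560 + 0.5·0.4470²)·8.4452] / (0.4470·√8.4452)
   = [0.729036 + 1.316645] / 1.299010 = 1.574800
d₂ = d₁ − σ√T = 1.574800 − 1.299010 = 0.275790
N(d₁) = 0.942349,  N(d₂) = 0.608645,  e^(−rT) = 0.623173
E₀ = V₀·N(d₁) − D·e^(−rT)·N(d₂)
   = 386.8983·0.942349 − 186.6295·0.623173·0.608645 = 293.806162
B₀ = V₀ − E₀ = 386.8983 − 293.806162 = 93.092138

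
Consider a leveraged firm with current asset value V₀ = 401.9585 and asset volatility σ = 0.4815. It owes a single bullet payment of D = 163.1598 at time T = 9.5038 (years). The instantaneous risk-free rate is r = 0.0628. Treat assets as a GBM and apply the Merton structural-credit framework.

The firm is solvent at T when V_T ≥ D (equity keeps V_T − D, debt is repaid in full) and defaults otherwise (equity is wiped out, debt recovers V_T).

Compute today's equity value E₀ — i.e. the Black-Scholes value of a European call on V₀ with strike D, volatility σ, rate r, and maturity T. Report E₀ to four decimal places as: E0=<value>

E0=331.5347

d₁ = [ln(V₀/D) + (r + σ²/2)T] / (σ√T)
   = [ln(401.9585/163.1598) + (0.0628 + 0.5·0.4815²)·9.5038] / (0.4815·√9.5038)
   = [0.901619 + 1.698530] / 1.484379 = 1.751674
d₂ = d₁ − σ√T = 1.751674 − 1.484379 = 0.267294
N(d₁) = 0.960085,  N(d₂) = 0.605379,  e^(−rT) = 0.550549
E₀ = V₀·N(d₁) − D·e^(−rT)·N(d₂)
   = 401.9585·0.960085 − 163.1598·0.550549·0.605379 = 331.534670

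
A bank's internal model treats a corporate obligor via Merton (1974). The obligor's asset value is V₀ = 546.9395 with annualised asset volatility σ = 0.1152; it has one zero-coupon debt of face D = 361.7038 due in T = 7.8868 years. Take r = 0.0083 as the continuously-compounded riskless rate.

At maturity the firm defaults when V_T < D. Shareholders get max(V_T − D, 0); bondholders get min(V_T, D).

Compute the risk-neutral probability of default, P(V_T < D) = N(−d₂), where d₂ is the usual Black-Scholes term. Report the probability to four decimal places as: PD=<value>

d₁ = [ln(V₀/D) + (r + σ²/2)T] / (σ√T)
   = [ln(546.9395/361.7038) + (0.0083 + 0.5·0.1152²)·7.8868] / (0.1152·√7.8868)
   = [0.413513 + 0.117793] / 0.323521 = 1.642260
d₂ = d₁ − σ√T = 1.642260 − 0.323521 = 1.318738
risk-neutral PD = N(−d₂) = N(-1.318738) = 0.093628

PD=0.0936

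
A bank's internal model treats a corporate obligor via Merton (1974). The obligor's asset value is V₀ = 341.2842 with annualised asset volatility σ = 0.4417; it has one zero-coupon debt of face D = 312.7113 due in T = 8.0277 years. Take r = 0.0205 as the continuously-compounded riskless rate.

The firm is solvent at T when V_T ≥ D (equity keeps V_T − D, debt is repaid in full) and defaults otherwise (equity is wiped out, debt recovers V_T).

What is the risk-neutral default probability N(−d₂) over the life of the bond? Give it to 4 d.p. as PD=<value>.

PD=0.6644

d₁ = [ln(V₀/D) + (r + σ²/2)T] / (σ√T)
   = [ln(341.2842/312.7113) + (0.0205 + 0.5·0.4417²)·8.0277] / (0.4417·√8.0277)
   = [0.087435 + 0.947666] / 1.251477 = 0.827103
d₂ = d₁ − σ√T = 0.827103 − 1.251477 = -0.424374
risk-neutral PD = N(−d₂) = N(0.424374) = 0.664354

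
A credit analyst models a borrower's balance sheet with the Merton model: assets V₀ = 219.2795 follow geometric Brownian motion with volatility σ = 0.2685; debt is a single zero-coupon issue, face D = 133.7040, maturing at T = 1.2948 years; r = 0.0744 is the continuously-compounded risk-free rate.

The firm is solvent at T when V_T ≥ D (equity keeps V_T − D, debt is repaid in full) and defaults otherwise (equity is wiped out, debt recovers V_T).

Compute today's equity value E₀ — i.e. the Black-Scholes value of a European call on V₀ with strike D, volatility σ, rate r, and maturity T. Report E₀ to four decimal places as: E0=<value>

d₁ = [ln(V₀/D) + (r + σ²/2)T] / (σ√T)
   = [ln(219.2795/133.7040) + (0.0744 + 0.5·0.2685²)·1.2948] / (0.2685·√1.2948)
   = [0.494719 + 0.143006] / 0.305524 = 2.087312
d₂ = d₁ − σ√T = 2.087312 − 0.305524 = 1.781788
N(d₁) = 0.981570,  N(d₂) = 0.962608,  e^(−rT) = 0.908161
E₀ = V₀·N(d₁) − D·e^(−rT)·N(d₂)
   = 219.2795·0.981570 − 133.7040·0.908161·0.962608 = 98.353676

E0=98.3537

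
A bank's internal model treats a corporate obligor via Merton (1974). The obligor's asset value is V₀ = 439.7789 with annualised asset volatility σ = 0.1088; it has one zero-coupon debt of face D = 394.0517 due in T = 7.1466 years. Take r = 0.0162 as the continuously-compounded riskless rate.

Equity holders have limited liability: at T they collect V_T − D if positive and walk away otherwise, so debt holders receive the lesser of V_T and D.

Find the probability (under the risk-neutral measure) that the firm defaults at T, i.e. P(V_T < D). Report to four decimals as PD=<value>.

d₁ = [ln(V₀/D) + (r + σ²/2)T] / (σ√T)
   = [ln(439.7789/394.0517) + (0.0162 + 0.5·0.1088²)·7.1466] / (0.1088·√7.1466)
   = [0.109790 + 0.158074] / 0.290856 = 0.920948
d₂ = d₁ − σ√T = 0.920948 − 0.290856 = 0.630092
risk-neutral PD = N(−d₂) = N(-0.630092) = 0.264317

PD=0.2643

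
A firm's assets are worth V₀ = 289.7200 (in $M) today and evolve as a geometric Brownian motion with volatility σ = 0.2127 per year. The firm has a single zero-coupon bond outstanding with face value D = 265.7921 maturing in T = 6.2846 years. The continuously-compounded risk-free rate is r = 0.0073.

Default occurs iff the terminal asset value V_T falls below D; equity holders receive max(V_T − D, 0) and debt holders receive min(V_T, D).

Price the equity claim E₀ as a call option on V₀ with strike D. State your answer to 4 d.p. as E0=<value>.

E0=76.7631

d₁ = [ln(V₀/D) + (r + σ²/2)T] / (σ√T)
   = [ln(289.7200/265.7921) + (0.0073 + 0.5·0.2127²)·6.2846] / (0.2127·√6.2846)
   = [0.086201 + 0.188039] / 0.533220 = 0.514309
d₂ = d₁ − σ√T = 0.514309 − 0.533220 = -0.018911
N(d₁) = 0.696482,  N(d₂) = 0.492456,  e^(−rT) = 0.955159
E₀ = V₀·N(d₁) − D·e^(−rT)·N(d₂)
   = 289.7200·0.696482 − 265.7921·0.955159·0.492456 = 76.763121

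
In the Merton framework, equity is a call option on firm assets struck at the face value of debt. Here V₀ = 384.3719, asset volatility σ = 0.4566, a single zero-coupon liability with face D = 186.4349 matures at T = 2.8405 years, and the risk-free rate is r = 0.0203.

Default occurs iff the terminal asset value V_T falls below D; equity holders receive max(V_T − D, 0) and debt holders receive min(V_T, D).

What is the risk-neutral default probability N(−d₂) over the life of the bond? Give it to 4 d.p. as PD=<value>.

PD=0.2642

d₁ = [ln(V₀/D) + (r + σ²/2)T] / (σ√T)
   = [ln(384.3719/186.4349) + (0.0203 + 0.5·0.4566²)·2.8405] / (0.4566·√2.8405)
   = [0.723528 + 0.353761] / 0.769544 = 1.399907
d₂ = d₁ − σ√T = 1.399907 − 0.769544 = 0.630363
risk-neutral PD = N(−d₂) = N(-0.630363) = 0.264229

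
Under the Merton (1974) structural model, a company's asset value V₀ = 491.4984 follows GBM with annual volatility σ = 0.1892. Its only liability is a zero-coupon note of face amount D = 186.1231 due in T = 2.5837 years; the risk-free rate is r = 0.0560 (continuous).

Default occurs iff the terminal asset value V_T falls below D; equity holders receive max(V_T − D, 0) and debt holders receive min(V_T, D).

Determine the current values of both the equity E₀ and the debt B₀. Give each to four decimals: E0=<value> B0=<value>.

E0=330.4499 B0=161.0485

d₁ = [ln(V₀/D) + (r + σ²/2)T] / (σ√T)
   = [ln(491.4984/186.1231) + (0.0560 + 0.5·0.1892²)·2.5837] / (0.1892·√2.5837)
   = [0.971050 + 0.190931] / 0.304118 = 3.820824
d₂ = d₁ − σ√T = 3.820824 − 0.304118 = 3.516706
N(d₁) = 0.999933,  N(d₂) = 0.999782,  e^(−rT) = 0.865293
E₀ = V₀·N(d₁) − D·e^(−rT)·N(d₂)
   = 491.4984·0.999933 − 186.1231·0.865293·0.999782 = 330.449899
B₀ = V₀ − E₀ = 491.4984 − 330.449899 = 161.048501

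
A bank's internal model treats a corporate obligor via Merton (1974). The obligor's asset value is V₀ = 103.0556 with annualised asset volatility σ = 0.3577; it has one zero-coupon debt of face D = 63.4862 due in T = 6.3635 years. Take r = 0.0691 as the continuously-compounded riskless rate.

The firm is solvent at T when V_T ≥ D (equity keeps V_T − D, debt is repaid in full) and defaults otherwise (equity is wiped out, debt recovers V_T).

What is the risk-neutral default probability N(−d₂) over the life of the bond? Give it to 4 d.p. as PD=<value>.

d₁ = [ln(V₀/D) + (r + σ²/2)T] / (σ√T)
   = [ln(103.0556/63.4862) + (0.0691 + 0.5·0.3577²)·6.3635] / (0.3577·√6.3635)
   = [0.484446 + 0.846821] / 0.902333 = 1.475360
d₂ = d₁ − σ√T = 1.475360 − 0.902333 = 0.573027
risk-neutral PD = N(−d₂) = N(-0.573027) = 0.283313

PD=0.2833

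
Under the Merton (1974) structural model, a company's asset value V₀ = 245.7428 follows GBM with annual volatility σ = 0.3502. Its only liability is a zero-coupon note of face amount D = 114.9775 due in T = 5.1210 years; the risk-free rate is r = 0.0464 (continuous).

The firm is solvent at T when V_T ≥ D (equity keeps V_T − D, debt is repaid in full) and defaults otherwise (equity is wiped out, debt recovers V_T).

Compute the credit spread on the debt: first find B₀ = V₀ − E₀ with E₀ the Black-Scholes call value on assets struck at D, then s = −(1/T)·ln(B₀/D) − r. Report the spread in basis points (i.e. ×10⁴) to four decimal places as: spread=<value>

d₁ = [ln(V₀/D) + (r + σ²/2)T] / (σ√T)
   = [ln(245.7428/114.9775) + (0.0464 + 0.5·0.3502²)·5.1210] / (0.3502·√5.1210)
   = [0.759549 + 0.551634] / 0.792490 = 1.654512
d₂ = d₁ − σ√T = 1.654512 − 0.792490 = 0.862022
N(d₁) = 0.950988,  N(d₂) = 0.805662,  e^(−rT) = 0.788507
E₀ = V₀·N(d₁) − D·e^(−rT)·N(d₂)
   = 245.7428·0.950988 − 114.9775·0.788507·0.805662 = 160.656732
B₀ = V₀ − E₀ = 245.7428 − 160.656732 = 85.086068
spread = −(1/T)·ln(B₀/D) − r = −(1/5.1210)·ln(85.086068/114.9775) − 0.0464 = 0.01239187
in basis points: 0.01239187 × 10⁴ = 123.9187 bp

spread=123.9187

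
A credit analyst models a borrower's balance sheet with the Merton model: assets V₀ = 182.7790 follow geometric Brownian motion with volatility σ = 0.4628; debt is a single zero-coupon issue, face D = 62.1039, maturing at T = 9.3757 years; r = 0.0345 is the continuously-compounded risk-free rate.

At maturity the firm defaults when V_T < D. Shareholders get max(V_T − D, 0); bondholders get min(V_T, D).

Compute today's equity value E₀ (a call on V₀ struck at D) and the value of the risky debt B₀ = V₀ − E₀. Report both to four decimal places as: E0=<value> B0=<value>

E0=147.1575 B0=35.6215

d₁ = [ln(V₀/D) + (r + σ²/2)T] / (σ√T)
   = [ln(182.7790/62.1039) + (0.0345 + 0.5·0.4628²)·9.3757] / (0.4628·√9.3757)
   = [1.079469 + 1.327523] / 1.417083 = 1.698555
d₂ = d₁ − σ√T = 1.698555 − 1.417083 = 0.281472
N(d₁) = 0.955298,  N(d₂) = 0.610826,  e^(−rT) = 0.723640
E₀ = V₀·N(d₁) − D·e^(−rT)·N(d₂)
   = 182.7790·0.955298 − 62.1039·0.723640·0.610826 = 147.157465
B₀ = V₀ − E₀ = 182.7790 − 147.157465 = 35.621535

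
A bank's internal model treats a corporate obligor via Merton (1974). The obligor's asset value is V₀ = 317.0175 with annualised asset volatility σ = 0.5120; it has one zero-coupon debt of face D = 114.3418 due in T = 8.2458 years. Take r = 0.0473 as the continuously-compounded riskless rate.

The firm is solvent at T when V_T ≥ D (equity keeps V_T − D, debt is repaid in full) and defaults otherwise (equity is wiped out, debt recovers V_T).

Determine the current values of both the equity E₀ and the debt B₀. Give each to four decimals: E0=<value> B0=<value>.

E0=257.1492 B0=59.8683

d₁ = [ln(V₀/D) + (r + σ²/2)T] / (σ√T)
   = [ln(317.0175/114.3418) + (0.0473 + 0.5·0.5120²)·8.2458] / (0.5120·√8.2458)
   = [1.019765 + 1.470820] / 1.470234 = 1.694006
d₂ = d₁ − σ√T = 1.694006 − 1.470234 = 0.223772
N(d₁) = 0.954868,  N(d₂) = 0.588533,  e^(−rT) = 0.677039
E₀ = V₀·N(d₁) − D·e^(−rT)·N(d₂)
   = 317.0175·0.954868 − 114.3418·0.677039·0.588533 = 257.149248
B₀ = V₀ − E₀ = 317.0175 − 257.149248 = 59.868252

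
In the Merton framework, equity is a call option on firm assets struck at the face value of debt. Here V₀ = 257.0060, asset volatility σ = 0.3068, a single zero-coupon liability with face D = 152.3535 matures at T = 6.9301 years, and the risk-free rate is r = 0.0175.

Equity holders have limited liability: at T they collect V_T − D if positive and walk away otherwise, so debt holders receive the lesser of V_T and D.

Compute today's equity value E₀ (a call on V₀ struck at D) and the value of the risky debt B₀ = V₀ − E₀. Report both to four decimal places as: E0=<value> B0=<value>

d₁ = [ln(V₀/D) + (r + σ²/2)T] / (σ√T)
   = [ln(257.0060/152.3535) + (0.0175 + 0.5·0.3068²)·6.9301] / (0.3068·√6.9301)
   = [0.522896 + 0.447429] / 0.807654 = 1.201412
d₂ = d₁ − σ√T = 1.201412 − 0.807654 = 0.393759
N(d₁) = 0.885204,  N(d₂) = 0.653120,  e^(−rT) = 0.885789
E₀ = V₀·N(d₁) − D·e^(−rT)·N(d₂)
   = 257.0060·0.885204 − 152.3535·0.885789·0.653120 = 139.362254
B₀ = V₀ − E₀ = 257.0060 − 139.362254 = 117.643746

E0=139.3623 B0=117.6437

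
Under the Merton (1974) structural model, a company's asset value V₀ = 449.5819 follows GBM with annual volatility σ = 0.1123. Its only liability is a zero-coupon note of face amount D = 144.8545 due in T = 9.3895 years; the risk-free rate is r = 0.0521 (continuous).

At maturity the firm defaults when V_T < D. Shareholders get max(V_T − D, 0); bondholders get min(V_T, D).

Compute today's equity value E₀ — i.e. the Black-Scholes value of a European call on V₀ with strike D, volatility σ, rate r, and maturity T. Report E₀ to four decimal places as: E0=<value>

d₁ = [ln(V₀/D) + (r + σ²/2)T] / (σ√T)
   = [ln(449.5819/144.8545) + (0.0521 + 0.5·0.1123²)·9.3895] / (0.1123·√9.3895)
   = [1.132588 + 0.548400] / 0.344113 = 4.884990
d₂ = d₁ − σ√T = 4.884990 − 0.344113 = 4.540877
N(d₁) = 0.999999,  N(d₂) = 0.999997,  e^(−rT) = 0.613121
E₀ = V₀·N(d₁) − D·e^(−rT)·N(d₂)
   = 449.5819·0.999999 − 144.8545·0.613121·0.999997 = 360.768578

E0=360.7686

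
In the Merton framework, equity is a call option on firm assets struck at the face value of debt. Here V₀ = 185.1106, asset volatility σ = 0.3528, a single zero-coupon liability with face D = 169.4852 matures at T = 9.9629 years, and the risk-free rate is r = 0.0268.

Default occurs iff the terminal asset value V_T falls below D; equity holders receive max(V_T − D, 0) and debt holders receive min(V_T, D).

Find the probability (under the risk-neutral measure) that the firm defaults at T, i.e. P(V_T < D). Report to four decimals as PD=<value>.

d₁ = [ln(V₀/D) + (r + σ²/2)T] / (σ√T)
   = [ln(185.1106/169.4852) + (0.0268 + 0.5·0.3528²)·9.9629] / (0.3528·√9.9629)
   = [0.088188 + 0.887036] / 1.113580 = 0.875756
d₂ = d₁ − σ√T = 0.875756 − 1.113580 = -0.237825
risk-neutral PD = N(−d₂) = N(0.237825) = 0.593991

PD=0.5940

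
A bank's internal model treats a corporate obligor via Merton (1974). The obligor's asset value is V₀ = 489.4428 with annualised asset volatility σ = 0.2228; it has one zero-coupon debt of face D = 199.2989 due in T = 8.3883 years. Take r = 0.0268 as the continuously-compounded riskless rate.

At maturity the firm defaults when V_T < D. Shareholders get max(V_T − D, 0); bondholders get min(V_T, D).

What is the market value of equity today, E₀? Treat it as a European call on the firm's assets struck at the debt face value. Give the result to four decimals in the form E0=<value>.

d₁ = [ln(V₀/D) + (r + σ²/2)T] / (σ√T)
   = [ln(489.4428/199.2989) + (0.0268 + 0.5·0.2228²)·8.3883] / (0.2228·√8.3883)
   = [0.898462 + 0.433003] / 0.645286 = 2.063373
d₂ = d₁ − σ√T = 2.063373 − 0.645286 = 1.418087
N(d₁) = 0.980461,  N(d₂) = 0.921917,  e^(−rT) = 0.798671
E₀ = V₀·N(d₁) − D·e^(−rT)·N(d₂)
   = 489.4428·0.980461 − 199.2989·0.798671·0.921917 = 333.134308

E0=333.1343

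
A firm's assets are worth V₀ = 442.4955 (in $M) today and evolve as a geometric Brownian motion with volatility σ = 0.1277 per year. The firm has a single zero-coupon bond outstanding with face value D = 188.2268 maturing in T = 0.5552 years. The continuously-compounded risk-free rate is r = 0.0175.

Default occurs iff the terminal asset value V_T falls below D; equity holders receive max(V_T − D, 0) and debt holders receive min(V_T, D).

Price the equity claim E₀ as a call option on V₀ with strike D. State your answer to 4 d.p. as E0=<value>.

E0=256.0887

d₁ = [ln(V₀/D) + (r + σ²/2)T] / (σ√T)
   = [ln(442.4955/188.2268) + (0.0175 + 0.5·0.1277²)·0.5552] / (0.1277·√0.5552)
   = [0.854783 + 0.014243] / 0.095151 = 9.133073
d₂ = d₁ − σ√T = 9.133073 − 0.095151 = 9.037922
N(d₁) = 1.000000,  N(d₂) = 1.000000,  e^(−rT) = 0.990331
E₀ = V₀·N(d₁) − D·e^(−rT)·N(d₂)
   = 442.4955·1.000000 − 188.2268·0.990331·1.000000 = 256.088656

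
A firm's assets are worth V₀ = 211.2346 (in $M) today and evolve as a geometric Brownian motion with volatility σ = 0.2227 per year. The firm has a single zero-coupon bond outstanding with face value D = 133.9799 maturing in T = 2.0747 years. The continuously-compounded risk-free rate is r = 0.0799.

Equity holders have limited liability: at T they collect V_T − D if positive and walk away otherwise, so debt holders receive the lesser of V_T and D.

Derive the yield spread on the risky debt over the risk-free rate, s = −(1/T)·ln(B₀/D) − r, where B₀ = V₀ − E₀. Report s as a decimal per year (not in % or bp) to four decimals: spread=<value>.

spread=0.0021

d₁ = [ln(V₀/D) + (r + σ²/2)T] / (σ√T)
   = [ln(211.2346/133.9799) + (0.0799 + 0.5·0.2227²)·2.0747] / (0.2227·√2.0747)
   = [0.455280 + 0.217216] / 0.320773 = 2.096485
d₂ = d₁ − σ√T = 2.096485 − 0.320773 = 1.775712
N(d₁) = 0.981980,  N(d₂) = 0.962110,  e^(−rT) = 0.847242
E₀ = V₀·N(d₁) − D·e^(−rT)·N(d₂)
   = 211.2346·0.981980 − 133.9799·0.847242·0.962110 = 98.215844
B₀ = V₀ − E₀ = 211.2346 − 98.215844 = 113.018756
spread = −(1/T)·ln(B₀/D) − r = −(1/2.0747)·ln(113.018756/133.9799) − 0.0799 = 0.00210511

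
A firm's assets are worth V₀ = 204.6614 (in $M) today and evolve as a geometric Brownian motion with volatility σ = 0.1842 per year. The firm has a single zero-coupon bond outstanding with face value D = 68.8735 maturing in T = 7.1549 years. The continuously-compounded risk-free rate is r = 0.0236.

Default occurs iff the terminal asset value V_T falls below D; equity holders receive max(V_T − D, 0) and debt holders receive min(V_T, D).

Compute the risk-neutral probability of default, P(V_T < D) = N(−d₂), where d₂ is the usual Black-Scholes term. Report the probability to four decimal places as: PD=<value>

d₁ = [ln(V₀/D) + (r + σ²/2)T] / (σ√T)
   = [ln(204.6614/68.8735) + (0.0236 + 0.5·0.1842²)·7.1549] / (0.1842·√7.1549)
   = [1.089085 + 0.290237] / 0.492710 = 2.799461
d₂ = d₁ − σ√T = 2.799461 − 0.492710 = 2.306751
risk-neutral PD = N(−d₂) = N(-2.306751) = 0.010534

PD=0.0105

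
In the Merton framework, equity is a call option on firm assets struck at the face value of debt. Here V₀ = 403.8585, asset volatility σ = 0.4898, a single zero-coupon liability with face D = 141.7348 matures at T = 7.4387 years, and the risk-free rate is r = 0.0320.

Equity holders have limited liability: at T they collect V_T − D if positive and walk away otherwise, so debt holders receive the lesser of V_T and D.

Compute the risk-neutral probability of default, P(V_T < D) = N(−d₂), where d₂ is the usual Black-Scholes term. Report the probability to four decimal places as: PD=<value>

PD=0.3843

d₁ = [ln(V₀/D) + (r + σ²/2)T] / (σ√T)
   = [ln(403.8585/141.7348) + (0.0320 + 0.5·0.4898²)·7.4387] / (0.4898·√7.4387)
   = [1.047107 + 1.130325] / 1.335880 = 1.629962
d₂ = d₁ − σ√T = 1.629962 − 1.335880 = 0.294082
risk-neutral PD = N(−d₂) = N(-0.294082) = 0.384348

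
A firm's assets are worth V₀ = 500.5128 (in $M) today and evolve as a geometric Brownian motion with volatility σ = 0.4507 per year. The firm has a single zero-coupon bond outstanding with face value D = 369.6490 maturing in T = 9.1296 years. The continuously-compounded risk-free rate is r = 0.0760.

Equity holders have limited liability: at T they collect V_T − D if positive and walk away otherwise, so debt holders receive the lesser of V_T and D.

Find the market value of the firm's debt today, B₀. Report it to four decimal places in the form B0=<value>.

B0=135.5726

d₁ = [ln(V₀/D) + (r + σ²/2)T] / (σ√T)
   = [ln(500.5128/369.6490) + (0.0760 + 0.5·0.4507²)·9.1296] / (0.4507·√9.1296)
   = [0.303079 + 1.621100] / 1.361800 = 1.412967
d₂ = d₁ − σ√T = 1.412967 − 1.361800 = 0.051167
N(d₁) = 0.921167,  N(d₂) = 0.520404,  e^(−rT) = 0.499649
E₀ = V₀·N(d₁) − D·e^(−rT)·N(d₂)
   = 500.5128·0.921167 − 369.6490·0.499649·0.520404 = 364.940211
B₀ = V₀ − E₀ = 500.5128 − 364.940211 = 135.572589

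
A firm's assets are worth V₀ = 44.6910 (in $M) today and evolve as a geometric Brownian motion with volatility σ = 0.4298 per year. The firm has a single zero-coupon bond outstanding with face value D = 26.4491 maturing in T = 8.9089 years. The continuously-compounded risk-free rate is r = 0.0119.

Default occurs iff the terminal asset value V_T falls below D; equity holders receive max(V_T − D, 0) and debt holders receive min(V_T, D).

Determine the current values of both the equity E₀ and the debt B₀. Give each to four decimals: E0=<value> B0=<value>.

E0=28.4660 B0=16.2250

d₁ = [ln(V₀/D) + (r + σ²/2)T] / (σ√T)
   = [ln(44.6910/26.4491) + (0.0119 + 0.5·0.4298²)·8.9089] / (0.4298·√8.9089)
   = [0.524550 + 0.928878] / 1.282858 = 1.132961
d₂ = d₁ − σ√T = 1.132961 − 1.282858 = -0.149897
N(d₁) = 0.871385,  N(d₂) = 0.440423,  e^(−rT) = 0.899410
E₀ = V₀·N(d₁) − D·e^(−rT)·N(d₂)
   = 44.6910·0.871385 − 26.4491·0.899410·0.440423 = 28.466007
B₀ = V₀ − E₀ = 44.6910 − 28.466007 = 16.224993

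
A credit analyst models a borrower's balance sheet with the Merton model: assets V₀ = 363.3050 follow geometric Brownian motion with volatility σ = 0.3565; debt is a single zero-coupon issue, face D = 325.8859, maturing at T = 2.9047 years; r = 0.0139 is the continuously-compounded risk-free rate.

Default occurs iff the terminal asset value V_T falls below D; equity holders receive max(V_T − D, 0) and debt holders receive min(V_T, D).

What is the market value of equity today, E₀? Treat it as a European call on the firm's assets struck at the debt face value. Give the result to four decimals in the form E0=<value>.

E0=108.2171

d₁ = [ln(V₀/D) + (r + σ²/2)T] / (σ√T)
   = [ln(363.3050/325.8859) + (0.0139 + 0.5·0.3565²)·2.9047] / (0.3565·√2.9047)
   = [0.108695 + 0.224958] / 0.607589 = 0.549142
d₂ = d₁ − σ√T = 0.549142 − 0.607589 = -0.058447
N(d₁) = 0.708546,  N(d₂) = 0.476696,  e^(−rT) = 0.960429
E₀ = V₀·N(d₁) − D·e^(−rT)·N(d₂)
   = 363.3050·0.708546 − 325.8859·0.960429·0.476696 = 108.217068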